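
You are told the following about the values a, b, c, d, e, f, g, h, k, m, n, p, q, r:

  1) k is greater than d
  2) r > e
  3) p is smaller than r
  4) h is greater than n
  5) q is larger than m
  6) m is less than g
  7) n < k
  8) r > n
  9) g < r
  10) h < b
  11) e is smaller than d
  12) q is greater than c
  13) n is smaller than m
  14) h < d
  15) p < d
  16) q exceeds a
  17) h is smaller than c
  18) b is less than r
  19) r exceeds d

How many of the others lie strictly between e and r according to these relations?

The relations place e below r. An element lies strictly between them when it is forced above e and also forced below r.
Above e: {d, k}. Below r: {n, h, m, p, b, g, d}.
Intersection: {d} — 1.

1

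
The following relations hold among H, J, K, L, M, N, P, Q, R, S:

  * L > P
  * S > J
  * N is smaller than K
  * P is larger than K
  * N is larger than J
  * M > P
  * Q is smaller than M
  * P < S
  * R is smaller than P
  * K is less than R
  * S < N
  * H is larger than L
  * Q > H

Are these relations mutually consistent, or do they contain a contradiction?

We have P < S stated directly, yet also S < N < K < R < P by chaining the others — so S < P. Contradiction.

inconsistent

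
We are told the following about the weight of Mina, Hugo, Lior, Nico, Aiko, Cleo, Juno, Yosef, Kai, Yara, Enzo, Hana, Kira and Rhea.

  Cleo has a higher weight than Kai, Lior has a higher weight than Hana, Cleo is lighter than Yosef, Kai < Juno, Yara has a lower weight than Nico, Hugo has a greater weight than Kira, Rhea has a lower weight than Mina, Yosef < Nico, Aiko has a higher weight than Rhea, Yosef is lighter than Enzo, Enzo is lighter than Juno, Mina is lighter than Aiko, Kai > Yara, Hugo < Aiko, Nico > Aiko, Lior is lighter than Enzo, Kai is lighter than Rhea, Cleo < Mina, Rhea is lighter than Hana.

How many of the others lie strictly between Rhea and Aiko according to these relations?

The relations place Rhea below Aiko. An element lies strictly between them when it is forced above Rhea and also forced below Aiko.
Above Rhea: {Hana, Lior, Enzo, Juno, Mina, Nico}. Below Aiko: {Yara, Kai, Cleo, Kira, Hugo, Mina}.
Intersection: {Mina} — 1.

1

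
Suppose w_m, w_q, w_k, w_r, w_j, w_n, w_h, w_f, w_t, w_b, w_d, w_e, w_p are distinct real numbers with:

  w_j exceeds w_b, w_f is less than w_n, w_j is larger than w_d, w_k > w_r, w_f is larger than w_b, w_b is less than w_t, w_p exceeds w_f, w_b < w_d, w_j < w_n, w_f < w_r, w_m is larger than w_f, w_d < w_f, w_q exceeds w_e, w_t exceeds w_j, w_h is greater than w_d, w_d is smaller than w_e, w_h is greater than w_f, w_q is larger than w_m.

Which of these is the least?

Chaining upward from w_b: directly above it, w_d, w_f, w_j, w_t; then w_e, w_p, w_n, w_r, w_h, w_m; then w_k, w_q.
That covers every other element, and nothing is given below w_b, so w_b is the least.

w_b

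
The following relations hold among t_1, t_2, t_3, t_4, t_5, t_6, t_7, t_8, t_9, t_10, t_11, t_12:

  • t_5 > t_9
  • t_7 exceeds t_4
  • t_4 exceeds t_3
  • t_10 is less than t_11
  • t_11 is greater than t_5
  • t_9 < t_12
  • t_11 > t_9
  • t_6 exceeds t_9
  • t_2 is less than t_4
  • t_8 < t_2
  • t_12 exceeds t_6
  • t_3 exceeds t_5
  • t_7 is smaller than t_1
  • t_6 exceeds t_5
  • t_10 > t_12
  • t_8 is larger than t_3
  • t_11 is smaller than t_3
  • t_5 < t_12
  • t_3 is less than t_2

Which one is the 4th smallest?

t_12

Piecing the relations together gives one ordering: t_9 < t_5 < t_6 < t_12 < t_10 < t_11 < t_3 < t_8 < t_2 < t_4 < t_7 < t_1.
The 4th smallest is t_12.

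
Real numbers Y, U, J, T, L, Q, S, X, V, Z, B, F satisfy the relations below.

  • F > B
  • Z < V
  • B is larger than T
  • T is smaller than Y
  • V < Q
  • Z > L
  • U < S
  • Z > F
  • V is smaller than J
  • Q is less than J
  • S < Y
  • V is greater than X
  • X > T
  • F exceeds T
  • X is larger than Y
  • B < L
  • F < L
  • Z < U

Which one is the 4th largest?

X

Piecing the relations together gives one ordering: T < B < F < L < Z < U < S < Y < X < V < Q < J.
Counting 4 from the largest end gives X.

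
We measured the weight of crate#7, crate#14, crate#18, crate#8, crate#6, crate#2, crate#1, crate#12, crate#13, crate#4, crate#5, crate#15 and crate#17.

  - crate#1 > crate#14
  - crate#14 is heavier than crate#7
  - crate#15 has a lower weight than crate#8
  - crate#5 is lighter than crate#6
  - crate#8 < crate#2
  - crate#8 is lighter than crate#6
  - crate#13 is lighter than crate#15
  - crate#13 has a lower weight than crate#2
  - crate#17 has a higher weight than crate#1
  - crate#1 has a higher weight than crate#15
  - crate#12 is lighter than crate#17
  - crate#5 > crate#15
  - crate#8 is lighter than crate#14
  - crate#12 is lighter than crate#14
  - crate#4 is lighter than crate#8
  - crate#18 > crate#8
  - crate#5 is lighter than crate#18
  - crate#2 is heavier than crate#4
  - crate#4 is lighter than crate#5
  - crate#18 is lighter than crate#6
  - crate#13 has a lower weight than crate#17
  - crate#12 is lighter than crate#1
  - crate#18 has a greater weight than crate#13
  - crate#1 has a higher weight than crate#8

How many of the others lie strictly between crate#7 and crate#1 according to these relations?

1

The relations place crate#7 below crate#1. An element lies strictly between them when it is forced above crate#7 and also forced below crate#1.
Above crate#7: {crate#14, crate#17}. Below crate#1: {crate#13, crate#12, crate#4, crate#15, crate#8, crate#14}.
Intersection: {crate#14} — 1.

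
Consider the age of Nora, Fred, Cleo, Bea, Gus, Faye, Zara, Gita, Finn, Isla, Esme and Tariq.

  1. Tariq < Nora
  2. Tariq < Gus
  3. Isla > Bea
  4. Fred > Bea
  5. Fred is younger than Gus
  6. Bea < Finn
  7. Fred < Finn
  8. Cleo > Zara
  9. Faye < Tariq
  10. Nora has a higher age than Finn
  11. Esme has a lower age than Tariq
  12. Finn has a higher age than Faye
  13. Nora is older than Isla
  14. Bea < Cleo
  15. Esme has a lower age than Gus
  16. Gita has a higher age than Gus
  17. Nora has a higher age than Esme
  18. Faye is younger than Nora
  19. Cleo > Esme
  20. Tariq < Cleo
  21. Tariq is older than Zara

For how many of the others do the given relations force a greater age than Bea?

Directly above Bea: Fred, Isla, Finn, Cleo.
One step further: Gus, Nora (6 so far).
One step further: Gita (7 so far).
Nothing else is reachable above Bea; 7 in all.

7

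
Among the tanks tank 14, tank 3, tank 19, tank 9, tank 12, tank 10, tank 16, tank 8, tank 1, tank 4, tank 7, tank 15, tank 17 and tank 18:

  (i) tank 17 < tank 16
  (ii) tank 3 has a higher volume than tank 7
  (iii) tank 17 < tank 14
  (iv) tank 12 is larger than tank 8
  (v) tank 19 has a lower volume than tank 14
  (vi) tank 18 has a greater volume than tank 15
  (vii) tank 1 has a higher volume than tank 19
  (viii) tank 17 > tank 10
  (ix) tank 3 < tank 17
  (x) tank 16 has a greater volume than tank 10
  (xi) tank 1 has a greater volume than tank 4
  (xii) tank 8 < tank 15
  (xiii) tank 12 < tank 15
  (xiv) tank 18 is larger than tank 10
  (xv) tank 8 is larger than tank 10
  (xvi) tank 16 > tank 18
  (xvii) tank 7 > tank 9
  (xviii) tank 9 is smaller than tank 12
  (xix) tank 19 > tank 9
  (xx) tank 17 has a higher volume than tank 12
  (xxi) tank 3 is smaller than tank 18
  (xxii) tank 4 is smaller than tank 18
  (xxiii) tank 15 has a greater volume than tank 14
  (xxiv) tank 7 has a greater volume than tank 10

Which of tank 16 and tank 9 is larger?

tank 9 < tank 7 < tank 3 < tank 17 < tank 14 < tank 15 < tank 18 < tank 16, by transitivity through tank 7, tank 3, tank 17, tank 14, tank 15, tank 18.
So tank 9 < tank 16; tank 16 is the larger of the two.

tank 16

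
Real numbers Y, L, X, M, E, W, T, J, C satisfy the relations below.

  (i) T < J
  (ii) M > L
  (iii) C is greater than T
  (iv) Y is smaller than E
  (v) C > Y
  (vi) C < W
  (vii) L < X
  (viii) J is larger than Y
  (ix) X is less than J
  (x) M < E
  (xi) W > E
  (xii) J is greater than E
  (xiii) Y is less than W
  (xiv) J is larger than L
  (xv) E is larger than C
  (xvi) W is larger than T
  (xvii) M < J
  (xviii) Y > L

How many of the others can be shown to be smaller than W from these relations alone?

Directly below W: T, Y, C, E.
One step further: L, M (6 so far).
Nothing else is reachable below W; 6 in all.

6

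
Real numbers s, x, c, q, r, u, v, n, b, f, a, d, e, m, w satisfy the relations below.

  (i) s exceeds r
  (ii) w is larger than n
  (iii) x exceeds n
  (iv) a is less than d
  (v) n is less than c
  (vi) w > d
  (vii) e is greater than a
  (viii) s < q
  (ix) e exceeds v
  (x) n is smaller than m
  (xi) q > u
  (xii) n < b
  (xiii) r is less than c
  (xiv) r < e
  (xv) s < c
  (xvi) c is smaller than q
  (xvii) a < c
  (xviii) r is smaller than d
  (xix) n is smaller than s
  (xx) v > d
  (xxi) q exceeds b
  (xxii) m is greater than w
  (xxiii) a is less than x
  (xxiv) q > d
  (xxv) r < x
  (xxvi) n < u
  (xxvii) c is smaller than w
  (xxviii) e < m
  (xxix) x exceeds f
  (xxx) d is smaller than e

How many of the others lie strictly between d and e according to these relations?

1

Chaining upward from d reaches: v, w, m, q.
Chaining downward from e reaches: a, r, v.
Strictly between d and e are those in both lists: v — 1 element.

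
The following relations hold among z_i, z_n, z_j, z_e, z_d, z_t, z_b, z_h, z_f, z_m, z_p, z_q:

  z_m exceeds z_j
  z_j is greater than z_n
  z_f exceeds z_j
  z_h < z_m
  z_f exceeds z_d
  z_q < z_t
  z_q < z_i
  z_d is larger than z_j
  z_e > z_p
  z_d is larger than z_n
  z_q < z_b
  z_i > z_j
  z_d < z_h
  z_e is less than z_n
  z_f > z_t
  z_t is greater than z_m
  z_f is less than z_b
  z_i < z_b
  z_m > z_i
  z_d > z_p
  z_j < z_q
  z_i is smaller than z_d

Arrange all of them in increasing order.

z_p < z_e < z_n < z_j < z_q < z_i < z_d < z_h < z_m < z_t < z_f < z_b

The consecutive links are each given: z_p < z_e; z_e < z_n; z_n < z_j; z_j < z_q; z_q < z_i; z_i < z_d; z_d < z_h; z_h < z_m; z_m < z_t; z_t < z_f; z_f < z_b.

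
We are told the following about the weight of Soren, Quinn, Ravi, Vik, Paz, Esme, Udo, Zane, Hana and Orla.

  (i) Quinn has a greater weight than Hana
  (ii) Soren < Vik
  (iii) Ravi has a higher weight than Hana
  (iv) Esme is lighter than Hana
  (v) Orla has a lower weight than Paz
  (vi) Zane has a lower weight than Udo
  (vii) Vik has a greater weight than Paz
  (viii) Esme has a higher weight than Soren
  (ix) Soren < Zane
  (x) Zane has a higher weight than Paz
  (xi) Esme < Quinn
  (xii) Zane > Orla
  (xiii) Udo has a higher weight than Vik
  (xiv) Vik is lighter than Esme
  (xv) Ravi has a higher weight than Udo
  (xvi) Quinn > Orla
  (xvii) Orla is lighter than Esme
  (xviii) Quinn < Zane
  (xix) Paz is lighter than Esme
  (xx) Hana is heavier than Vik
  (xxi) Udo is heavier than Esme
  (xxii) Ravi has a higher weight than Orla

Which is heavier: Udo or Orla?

Orla < Paz < Vik < Esme < Hana < Quinn < Zane < Udo, by transitivity through Paz, Vik, Esme, Hana, Quinn, Zane.
So Orla < Udo; Udo is the heavier of the two.

Udo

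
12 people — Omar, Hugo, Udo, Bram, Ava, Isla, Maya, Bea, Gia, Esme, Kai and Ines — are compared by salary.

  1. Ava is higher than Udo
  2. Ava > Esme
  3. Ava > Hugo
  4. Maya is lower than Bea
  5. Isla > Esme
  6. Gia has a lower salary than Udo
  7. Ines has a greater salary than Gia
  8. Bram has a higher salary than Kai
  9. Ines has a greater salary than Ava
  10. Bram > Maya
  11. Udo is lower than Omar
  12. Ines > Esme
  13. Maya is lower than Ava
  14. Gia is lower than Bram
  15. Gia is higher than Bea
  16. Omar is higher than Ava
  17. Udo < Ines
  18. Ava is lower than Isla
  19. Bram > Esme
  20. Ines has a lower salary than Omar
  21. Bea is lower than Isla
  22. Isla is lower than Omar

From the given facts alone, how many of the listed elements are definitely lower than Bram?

Directly below Bram: Maya, Kai, Esme, Gia.
One step further: Bea (5 so far).
No other element is forced below Bram by the given relations, so the count is 5.

5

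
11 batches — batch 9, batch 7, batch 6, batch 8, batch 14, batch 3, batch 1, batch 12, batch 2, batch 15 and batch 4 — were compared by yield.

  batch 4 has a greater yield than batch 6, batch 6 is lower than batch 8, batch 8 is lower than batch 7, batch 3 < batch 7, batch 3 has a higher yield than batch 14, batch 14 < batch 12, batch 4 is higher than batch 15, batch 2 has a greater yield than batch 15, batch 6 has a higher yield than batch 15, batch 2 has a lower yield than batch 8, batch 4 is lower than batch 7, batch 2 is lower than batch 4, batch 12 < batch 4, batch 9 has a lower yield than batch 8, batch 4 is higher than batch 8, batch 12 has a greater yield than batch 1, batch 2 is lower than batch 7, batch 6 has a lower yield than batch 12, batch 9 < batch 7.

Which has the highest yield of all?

Chaining downward from batch 7: directly below it, batch 9, batch 3, batch 2, batch 8, batch 4; then batch 15, batch 14, batch 6, batch 12; then batch 1.
That covers every other element, and nothing is given above batch 7, so batch 7 is the highest yield.

batch 7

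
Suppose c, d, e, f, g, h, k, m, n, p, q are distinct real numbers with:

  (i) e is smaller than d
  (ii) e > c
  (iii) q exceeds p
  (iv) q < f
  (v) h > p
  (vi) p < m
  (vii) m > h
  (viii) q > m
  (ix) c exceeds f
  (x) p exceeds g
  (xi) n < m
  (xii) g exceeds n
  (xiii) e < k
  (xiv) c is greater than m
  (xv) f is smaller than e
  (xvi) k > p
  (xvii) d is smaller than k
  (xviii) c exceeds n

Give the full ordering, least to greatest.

n < g < p < h < m < q < f < c < e < d < k

Each adjacent pair is fixed by a given relation: n < g; g < p; p < h; h < m; m < q; q < f; f < c; c < e; e < d; d < k. Chaining them end to end gives the full order.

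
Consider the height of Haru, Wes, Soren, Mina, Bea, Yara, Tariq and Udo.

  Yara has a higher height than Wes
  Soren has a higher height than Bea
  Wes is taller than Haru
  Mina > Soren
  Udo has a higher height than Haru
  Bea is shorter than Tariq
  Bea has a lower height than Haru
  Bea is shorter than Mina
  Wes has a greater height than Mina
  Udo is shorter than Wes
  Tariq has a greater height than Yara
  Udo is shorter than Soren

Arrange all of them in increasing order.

Nothing is placed below Bea, so it is least; from there Bea < Haru; Haru < Udo; Udo < Soren; Soren < Mina; Mina < Wes; Wes < Yara; Yara < Tariq, each given directly.

Bea < Haru < Udo < Soren < Mina < Wes < Yara < Tariq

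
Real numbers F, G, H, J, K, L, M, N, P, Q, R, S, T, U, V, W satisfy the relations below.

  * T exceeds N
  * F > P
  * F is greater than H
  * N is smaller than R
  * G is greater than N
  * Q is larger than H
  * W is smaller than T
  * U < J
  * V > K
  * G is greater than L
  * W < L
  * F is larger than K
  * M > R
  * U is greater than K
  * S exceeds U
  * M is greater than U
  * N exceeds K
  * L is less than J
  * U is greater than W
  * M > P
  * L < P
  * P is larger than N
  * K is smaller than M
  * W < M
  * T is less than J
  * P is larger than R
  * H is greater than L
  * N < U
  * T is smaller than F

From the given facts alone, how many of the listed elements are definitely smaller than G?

Directly below G: N, L.
One step further: K, W (4 so far).
No other element is forced below G by the given relations, so the count is 4.

4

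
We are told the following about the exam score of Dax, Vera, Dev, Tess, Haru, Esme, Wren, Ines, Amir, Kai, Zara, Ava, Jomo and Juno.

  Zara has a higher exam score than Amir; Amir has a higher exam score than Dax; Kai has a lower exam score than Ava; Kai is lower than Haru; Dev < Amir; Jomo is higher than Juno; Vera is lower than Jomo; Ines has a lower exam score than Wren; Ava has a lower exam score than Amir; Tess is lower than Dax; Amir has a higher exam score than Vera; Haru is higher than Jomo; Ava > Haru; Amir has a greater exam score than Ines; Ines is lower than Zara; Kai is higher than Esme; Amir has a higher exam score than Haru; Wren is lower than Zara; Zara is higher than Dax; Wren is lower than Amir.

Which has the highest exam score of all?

Zara

Vera is not greatest since Vera < Jomo; Esme is not greatest since Esme < Kai; Tess is not greatest since Tess < Dax; Ines is not greatest since Ines < Zara; Dax is not greatest since Dax < Amir; Juno is not greatest since Juno < Jomo; Jomo is not greatest since Jomo < Haru; Kai is not greatest since Kai < Ava; Haru is not greatest since Haru < Amir; Wren is not greatest since Wren < Zara; Ava is not greatest since Ava < Amir; Dev is not greatest since Dev < Amir; Amir is not greatest since Amir < Zara.
Only Zara has nothing above it, so Zara is the highest exam score.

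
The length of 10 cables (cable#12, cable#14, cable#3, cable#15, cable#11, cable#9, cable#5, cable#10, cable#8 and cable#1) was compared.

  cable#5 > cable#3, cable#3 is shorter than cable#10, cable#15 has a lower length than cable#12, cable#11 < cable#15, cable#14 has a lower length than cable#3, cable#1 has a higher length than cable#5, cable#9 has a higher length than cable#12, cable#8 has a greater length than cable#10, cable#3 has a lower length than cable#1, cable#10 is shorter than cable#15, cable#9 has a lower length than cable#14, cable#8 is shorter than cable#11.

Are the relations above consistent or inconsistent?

We have cable#3 < cable#10 stated directly, yet also cable#10 < cable#8 < cable#11 < cable#15 < cable#12 < cable#9 < cable#14 < cable#3 by chaining the others — so cable#10 < cable#3. Contradiction.

inconsistent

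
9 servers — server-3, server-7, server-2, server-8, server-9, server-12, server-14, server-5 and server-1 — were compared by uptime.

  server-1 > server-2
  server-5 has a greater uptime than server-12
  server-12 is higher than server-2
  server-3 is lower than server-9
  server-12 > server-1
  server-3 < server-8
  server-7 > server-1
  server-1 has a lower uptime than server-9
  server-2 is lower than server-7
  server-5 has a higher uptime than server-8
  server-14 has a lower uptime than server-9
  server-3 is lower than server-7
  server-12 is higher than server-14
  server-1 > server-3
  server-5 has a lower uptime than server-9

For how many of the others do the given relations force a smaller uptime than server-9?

The elements the relations force below server-9 are server-2, server-3, server-1, server-14, server-8, server-12, server-5 — no chain reaches any other.
That is 7.

7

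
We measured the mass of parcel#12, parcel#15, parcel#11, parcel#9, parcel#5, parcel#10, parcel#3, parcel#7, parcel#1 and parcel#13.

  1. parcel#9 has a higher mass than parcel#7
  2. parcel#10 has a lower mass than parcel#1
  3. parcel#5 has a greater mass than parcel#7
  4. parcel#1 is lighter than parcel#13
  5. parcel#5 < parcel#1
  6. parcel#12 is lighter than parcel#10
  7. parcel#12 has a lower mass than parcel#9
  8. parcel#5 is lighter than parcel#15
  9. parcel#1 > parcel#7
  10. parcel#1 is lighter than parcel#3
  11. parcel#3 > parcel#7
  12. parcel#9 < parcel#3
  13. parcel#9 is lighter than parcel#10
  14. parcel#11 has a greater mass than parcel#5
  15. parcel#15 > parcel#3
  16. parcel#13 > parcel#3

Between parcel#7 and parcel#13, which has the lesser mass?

parcel#7

The relevant relations are parcel#7 < parcel#9; parcel#9 < parcel#10; parcel#10 < parcel#1; parcel#1 < parcel#3; parcel#3 < parcel#13.
Chaining these gives parcel#7 < parcel#9 < parcel#10 < parcel#1 < parcel#3 < parcel#13.
So parcel#7 < parcel#13; parcel#7 is the lighter of the two.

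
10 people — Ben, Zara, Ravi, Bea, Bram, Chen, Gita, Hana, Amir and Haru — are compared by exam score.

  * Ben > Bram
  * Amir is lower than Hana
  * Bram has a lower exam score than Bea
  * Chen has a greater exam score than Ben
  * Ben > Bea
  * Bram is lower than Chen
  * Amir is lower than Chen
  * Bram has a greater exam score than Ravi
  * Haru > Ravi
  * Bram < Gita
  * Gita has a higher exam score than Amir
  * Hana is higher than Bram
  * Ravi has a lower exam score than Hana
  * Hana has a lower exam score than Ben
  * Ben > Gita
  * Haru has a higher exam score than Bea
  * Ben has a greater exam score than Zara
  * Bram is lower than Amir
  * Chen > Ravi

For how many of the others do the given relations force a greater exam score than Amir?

Directly above Amir: Hana, Gita, Chen.
One step further: Ben (4 so far).
No other element is forced above Amir by the given relations, so the count is 4.

4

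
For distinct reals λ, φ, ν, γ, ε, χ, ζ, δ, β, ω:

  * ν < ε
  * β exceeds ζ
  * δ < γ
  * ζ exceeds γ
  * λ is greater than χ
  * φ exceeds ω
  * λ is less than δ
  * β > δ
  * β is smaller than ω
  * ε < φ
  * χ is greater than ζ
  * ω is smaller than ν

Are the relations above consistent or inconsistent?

Chaining the given relations yields γ < ζ < χ < λ < δ, so γ < δ. But one relation states δ < γ. These cannot both hold.

inconsistent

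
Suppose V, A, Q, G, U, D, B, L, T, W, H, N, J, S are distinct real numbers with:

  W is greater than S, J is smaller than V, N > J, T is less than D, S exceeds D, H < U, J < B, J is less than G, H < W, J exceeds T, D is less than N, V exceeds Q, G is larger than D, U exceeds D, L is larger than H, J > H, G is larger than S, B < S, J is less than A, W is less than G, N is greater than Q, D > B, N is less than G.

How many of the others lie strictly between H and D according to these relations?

2

The relations place H below D. An element lies strictly between them when it is forced above H and also forced below D.
Above H: {J, B, U, L, S, V, A, N, W, G}. Below D: {T, J, B}.
Intersection: {J, B} — 2.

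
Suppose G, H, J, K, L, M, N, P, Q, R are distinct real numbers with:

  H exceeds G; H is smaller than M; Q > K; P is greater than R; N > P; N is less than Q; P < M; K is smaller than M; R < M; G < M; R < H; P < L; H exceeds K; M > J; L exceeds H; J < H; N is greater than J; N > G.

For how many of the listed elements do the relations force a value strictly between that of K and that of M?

Chaining upward from K reaches: H, L, Q.
Chaining downward from M reaches: G, R, P, J, H.
Strictly between K and M are those in both lists: H — 1 element.

1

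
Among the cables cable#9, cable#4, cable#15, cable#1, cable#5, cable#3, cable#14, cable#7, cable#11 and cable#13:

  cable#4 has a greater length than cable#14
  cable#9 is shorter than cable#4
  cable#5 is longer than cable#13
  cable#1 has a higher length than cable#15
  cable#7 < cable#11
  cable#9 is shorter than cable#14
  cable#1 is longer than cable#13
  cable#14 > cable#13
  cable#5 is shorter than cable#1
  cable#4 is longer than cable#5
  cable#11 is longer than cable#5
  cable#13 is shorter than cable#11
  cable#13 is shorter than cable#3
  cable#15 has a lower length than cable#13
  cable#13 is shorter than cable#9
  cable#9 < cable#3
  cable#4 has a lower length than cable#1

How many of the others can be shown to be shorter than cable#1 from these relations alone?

Directly below cable#1: cable#15, cable#13, cable#5, cable#4.
One step further: cable#9, cable#14 (6 so far).
Nothing else is reachable below cable#1; 6 in all.

6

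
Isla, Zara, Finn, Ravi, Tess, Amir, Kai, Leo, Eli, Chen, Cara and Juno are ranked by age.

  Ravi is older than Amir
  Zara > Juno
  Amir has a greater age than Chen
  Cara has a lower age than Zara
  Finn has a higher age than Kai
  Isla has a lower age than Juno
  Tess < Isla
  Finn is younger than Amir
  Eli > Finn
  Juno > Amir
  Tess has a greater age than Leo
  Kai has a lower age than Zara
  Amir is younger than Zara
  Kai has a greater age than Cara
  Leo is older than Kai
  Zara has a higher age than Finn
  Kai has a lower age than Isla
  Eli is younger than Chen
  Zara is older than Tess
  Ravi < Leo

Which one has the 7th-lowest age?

Ravi

The consecutive relations fix a unique order: Cara < Kai < Finn < Eli < Chen < Amir < Ravi < Leo < Tess < Isla < Juno < Zara.
Counting 7 from the smallest end gives Ravi.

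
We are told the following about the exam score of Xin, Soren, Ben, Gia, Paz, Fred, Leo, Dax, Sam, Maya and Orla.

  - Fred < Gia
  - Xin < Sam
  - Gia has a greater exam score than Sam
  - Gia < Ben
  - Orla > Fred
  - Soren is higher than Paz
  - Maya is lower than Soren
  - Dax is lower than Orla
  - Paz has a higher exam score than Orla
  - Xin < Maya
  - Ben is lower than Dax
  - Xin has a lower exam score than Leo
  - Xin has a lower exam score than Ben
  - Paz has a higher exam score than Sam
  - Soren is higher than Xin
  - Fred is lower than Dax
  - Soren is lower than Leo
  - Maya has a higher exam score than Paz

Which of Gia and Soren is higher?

The relevant relations are Gia < Ben; Ben < Dax; Dax < Orla; Orla < Paz; Paz < Maya; Maya < Soren.
Together: Gia < Ben < Dax < Orla < Paz < Maya < Soren.
So Gia < Soren; Soren is the higher of the two.

Soren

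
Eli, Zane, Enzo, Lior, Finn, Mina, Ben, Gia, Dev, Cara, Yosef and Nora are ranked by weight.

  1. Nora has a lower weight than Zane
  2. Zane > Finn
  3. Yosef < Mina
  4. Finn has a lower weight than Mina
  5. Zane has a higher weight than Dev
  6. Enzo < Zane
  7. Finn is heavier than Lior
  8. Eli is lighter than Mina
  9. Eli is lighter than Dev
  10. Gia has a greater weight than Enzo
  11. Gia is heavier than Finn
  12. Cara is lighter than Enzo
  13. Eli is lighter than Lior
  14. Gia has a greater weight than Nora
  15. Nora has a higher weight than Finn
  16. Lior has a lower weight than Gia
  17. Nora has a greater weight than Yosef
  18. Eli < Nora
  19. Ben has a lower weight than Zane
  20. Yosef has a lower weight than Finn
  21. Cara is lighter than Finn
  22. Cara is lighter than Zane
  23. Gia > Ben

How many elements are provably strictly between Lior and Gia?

2

Chaining upward from Lior reaches: Finn, Mina, Nora, Zane.
Chaining downward from Gia reaches: Eli, Cara, Ben, Yosef, Enzo, Finn, Nora.
Strictly between Lior and Gia are those in both lists: Finn, Nora — 2 elements.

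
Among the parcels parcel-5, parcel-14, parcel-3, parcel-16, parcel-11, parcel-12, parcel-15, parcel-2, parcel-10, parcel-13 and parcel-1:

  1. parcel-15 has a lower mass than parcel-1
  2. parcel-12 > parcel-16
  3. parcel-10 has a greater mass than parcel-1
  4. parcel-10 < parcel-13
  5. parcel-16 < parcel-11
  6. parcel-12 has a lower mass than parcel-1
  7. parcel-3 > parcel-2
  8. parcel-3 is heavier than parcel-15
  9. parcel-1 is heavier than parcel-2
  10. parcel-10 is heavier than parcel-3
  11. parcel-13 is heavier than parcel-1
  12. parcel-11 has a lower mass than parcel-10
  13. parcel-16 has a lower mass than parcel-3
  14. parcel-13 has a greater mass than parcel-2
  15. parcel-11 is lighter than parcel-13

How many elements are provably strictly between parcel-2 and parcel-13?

3

The relations place parcel-2 below parcel-13. An element lies strictly between them when it is forced above parcel-2 and also forced below parcel-13.
Above parcel-2: {parcel-1, parcel-3, parcel-10}. Below parcel-13: {parcel-15, parcel-16, parcel-12, parcel-1, parcel-11, parcel-3, parcel-10}.
Intersection: {parcel-1, parcel-3, parcel-10} — 3.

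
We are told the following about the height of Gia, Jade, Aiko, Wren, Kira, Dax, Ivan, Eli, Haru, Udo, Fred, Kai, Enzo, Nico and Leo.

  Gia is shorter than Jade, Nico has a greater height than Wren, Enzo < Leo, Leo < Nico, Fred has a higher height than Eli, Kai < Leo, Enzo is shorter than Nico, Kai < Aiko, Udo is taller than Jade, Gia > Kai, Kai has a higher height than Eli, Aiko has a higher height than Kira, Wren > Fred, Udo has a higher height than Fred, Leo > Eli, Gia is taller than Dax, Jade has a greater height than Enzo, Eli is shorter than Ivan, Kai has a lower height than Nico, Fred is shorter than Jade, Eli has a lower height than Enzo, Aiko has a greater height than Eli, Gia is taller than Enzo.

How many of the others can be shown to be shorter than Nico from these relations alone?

Directly below Nico: Kai, Wren, Enzo, Leo.
One step further: Eli, Fred (6 so far).
Nothing else is reachable below Nico; 6 in all.

6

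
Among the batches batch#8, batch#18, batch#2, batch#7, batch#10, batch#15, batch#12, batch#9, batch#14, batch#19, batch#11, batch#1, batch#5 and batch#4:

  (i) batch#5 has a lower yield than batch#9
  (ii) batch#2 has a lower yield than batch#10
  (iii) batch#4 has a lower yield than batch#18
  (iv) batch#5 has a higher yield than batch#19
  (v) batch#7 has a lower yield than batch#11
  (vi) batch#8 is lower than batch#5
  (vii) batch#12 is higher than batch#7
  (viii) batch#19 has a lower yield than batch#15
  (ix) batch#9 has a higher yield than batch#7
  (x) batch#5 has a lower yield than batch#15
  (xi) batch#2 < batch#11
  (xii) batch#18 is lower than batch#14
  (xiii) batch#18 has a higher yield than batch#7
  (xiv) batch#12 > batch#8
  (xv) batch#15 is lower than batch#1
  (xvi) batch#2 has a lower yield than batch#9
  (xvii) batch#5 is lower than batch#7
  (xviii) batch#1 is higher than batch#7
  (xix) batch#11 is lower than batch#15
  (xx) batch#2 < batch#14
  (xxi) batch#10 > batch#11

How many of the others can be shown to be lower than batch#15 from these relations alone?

6

The elements the relations force below batch#15 are batch#19, batch#8, batch#5, batch#2, batch#7, batch#11 — no chain reaches any other.
That is 6.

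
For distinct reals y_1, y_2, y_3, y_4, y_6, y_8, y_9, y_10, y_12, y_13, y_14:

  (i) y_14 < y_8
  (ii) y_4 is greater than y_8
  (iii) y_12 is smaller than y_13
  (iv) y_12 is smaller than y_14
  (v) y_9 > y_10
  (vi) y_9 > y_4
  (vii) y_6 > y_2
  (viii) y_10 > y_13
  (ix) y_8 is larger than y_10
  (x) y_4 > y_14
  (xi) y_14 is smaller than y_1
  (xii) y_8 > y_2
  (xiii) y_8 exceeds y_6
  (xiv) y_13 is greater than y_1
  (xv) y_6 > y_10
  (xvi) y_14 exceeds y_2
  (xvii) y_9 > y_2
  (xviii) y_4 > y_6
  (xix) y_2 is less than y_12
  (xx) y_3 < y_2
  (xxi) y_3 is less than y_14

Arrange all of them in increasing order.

y_3 < y_2 < y_12 < y_14 < y_1 < y_13 < y_10 < y_6 < y_8 < y_4 < y_9

Nothing is placed below y_3, so it is least; from there y_3 < y_2; y_2 < y_12; y_12 < y_14; y_14 < y_1; y_1 < y_13; y_13 < y_10; y_10 < y_6; y_6 < y_8; y_8 < y_4; y_4 < y_9, each given directly.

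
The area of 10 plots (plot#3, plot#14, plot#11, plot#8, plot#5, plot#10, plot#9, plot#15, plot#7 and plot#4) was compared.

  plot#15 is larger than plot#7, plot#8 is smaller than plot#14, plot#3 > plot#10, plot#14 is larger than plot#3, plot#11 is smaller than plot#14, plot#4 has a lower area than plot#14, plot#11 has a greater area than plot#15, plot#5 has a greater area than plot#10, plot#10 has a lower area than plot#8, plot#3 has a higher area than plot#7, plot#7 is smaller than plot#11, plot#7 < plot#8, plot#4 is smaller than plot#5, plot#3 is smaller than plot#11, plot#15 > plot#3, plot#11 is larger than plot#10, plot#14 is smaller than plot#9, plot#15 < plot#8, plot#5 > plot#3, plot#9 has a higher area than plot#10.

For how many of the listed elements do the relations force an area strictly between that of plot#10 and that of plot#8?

The relations place plot#10 below plot#8. An element lies strictly between them when it is forced above plot#10 and also forced below plot#8.
Above plot#10: {plot#3, plot#5, plot#15, plot#11, plot#14, plot#9}. Below plot#8: {plot#7, plot#3, plot#15}.
Intersection: {plot#3, plot#15} — 2.

2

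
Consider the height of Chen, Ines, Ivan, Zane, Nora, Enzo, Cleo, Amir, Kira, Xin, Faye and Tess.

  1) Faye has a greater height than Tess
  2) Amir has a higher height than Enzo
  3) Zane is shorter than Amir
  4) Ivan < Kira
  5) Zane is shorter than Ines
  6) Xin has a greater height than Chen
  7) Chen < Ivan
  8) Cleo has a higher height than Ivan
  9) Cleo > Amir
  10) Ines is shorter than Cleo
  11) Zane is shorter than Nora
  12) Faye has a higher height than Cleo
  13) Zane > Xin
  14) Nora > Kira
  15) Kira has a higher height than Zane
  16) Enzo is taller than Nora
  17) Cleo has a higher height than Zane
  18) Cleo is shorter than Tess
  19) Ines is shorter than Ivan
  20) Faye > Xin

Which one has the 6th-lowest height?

Kira

The consecutive relations fix a unique order: Chen < Xin < Zane < Ines < Ivan < Kira < Nora < Enzo < Amir < Cleo < Tess < Faye.
The 6th smallest is Kira.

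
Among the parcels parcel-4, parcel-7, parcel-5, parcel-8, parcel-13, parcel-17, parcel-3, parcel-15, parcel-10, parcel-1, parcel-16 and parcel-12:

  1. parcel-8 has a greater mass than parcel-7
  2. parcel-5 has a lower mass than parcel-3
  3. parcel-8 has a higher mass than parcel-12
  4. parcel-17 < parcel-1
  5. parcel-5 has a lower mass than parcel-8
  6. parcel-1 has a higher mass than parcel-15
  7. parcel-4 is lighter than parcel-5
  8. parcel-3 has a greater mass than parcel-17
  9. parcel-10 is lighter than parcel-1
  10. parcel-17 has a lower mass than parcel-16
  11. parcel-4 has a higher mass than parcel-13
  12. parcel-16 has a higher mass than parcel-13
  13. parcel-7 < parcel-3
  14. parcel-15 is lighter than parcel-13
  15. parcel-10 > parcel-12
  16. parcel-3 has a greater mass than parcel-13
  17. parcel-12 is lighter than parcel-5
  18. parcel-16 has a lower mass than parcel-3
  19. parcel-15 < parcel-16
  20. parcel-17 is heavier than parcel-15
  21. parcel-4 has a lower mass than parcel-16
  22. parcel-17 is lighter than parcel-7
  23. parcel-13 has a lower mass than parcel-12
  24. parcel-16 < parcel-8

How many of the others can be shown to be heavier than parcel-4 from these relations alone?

4

Directly above parcel-4: parcel-5, parcel-16.
One step further: parcel-3, parcel-8 (4 so far).
Nothing else is reachable above parcel-4; 4 in all.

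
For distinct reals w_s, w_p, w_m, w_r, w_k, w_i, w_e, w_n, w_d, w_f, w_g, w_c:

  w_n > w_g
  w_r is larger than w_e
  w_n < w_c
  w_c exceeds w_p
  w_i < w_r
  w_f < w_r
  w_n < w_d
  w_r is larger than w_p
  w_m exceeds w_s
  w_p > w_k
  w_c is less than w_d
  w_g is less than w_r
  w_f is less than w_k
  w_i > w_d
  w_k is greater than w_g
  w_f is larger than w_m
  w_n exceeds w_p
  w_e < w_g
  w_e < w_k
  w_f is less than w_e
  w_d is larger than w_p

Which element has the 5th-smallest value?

The consecutive relations fix a unique order: w_s < w_m < w_f < w_e < w_g < w_k < w_p < w_n < w_c < w_d < w_i < w_r.
Counting 5 from the smallest end gives w_g.

w_g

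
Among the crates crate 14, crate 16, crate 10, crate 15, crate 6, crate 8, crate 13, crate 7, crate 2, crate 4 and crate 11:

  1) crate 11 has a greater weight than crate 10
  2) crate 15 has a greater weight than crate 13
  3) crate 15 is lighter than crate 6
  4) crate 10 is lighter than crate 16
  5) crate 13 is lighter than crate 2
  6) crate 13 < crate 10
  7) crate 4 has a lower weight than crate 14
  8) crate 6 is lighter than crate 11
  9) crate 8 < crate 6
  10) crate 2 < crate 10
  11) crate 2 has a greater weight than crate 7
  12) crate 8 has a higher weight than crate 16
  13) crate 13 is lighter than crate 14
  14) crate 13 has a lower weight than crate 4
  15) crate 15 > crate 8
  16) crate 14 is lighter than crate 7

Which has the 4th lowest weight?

Chaining the given pairs: crate 13 < crate 4 < crate 14 < crate 7 < crate 2 < crate 10 < crate 16 < crate 8 < crate 15 < crate 6 < crate 11.
The 4th smallest is crate 7.

crate 7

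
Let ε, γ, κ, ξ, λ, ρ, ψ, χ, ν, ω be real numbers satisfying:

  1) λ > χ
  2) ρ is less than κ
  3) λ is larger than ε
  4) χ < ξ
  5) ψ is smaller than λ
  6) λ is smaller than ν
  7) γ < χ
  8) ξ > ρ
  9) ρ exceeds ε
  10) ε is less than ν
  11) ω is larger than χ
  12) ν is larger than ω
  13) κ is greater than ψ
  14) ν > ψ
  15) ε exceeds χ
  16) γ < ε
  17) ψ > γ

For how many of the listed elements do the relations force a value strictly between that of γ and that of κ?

4

Chaining upward from γ reaches: χ, ε, ρ, ψ, λ, ω, ν, ξ.
Chaining downward from κ reaches: χ, ε, ρ, ψ.
Strictly between γ and κ are those in both lists: χ, ε, ρ, ψ — 4 elements.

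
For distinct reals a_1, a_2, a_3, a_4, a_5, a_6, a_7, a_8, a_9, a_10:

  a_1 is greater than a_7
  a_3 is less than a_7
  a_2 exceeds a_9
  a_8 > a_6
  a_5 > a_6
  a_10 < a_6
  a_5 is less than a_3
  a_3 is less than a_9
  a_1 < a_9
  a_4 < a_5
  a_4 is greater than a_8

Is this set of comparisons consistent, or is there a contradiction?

consistent

Every relation is compatible with a_10 < a_6 < a_8 < a_4 < a_5 < a_3 < a_7 < a_1 < a_9 < a_2; the set is consistent.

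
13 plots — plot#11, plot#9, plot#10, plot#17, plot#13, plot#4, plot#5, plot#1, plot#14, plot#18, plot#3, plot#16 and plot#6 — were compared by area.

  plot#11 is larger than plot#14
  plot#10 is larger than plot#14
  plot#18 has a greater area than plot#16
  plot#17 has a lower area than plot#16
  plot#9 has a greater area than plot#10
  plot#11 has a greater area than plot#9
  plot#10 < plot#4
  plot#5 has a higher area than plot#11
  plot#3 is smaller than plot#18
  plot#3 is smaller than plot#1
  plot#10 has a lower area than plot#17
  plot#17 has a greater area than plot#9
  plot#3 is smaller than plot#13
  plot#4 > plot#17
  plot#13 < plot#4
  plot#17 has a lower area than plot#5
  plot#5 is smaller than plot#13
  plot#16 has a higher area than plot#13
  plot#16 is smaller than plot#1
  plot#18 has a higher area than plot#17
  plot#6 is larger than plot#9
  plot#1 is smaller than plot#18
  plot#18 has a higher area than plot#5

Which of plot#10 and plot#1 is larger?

Chaining the given relations: plot#10 < plot#9 < plot#17 < plot#5 < plot#13 < plot#16 < plot#1.
So plot#10 < plot#1; plot#1 is the larger of the two.

plot#1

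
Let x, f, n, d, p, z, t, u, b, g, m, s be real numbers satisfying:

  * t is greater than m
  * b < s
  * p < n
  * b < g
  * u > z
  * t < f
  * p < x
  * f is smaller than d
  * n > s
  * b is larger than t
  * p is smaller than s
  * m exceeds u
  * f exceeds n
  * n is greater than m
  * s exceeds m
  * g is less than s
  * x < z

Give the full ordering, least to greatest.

p < x < z < u < m < t < b < g < s < n < f < d

Nothing is placed below p, so it is least; from there p < x; x < z; z < u; u < m; m < t; t < b; b < g; g < s; s < n; n < f; f < d, each given directly.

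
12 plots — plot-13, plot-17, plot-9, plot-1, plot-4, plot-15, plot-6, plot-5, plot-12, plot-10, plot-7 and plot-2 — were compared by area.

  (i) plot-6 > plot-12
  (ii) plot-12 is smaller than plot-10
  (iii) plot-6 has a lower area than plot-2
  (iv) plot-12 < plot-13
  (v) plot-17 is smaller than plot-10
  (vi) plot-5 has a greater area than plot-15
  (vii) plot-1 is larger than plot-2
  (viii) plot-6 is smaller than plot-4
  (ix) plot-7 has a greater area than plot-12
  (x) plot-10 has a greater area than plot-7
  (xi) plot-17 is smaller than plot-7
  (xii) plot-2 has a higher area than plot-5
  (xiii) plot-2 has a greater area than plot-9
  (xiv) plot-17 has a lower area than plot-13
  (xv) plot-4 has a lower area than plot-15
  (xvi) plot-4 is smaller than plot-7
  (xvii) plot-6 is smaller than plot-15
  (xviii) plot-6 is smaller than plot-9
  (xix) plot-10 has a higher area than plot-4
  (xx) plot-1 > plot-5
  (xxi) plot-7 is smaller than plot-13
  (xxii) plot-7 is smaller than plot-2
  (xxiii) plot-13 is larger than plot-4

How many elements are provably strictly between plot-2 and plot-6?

5

Chaining upward from plot-6 reaches: plot-4, plot-9, plot-15, plot-5, plot-7, plot-10, plot-13, plot-1.
Chaining downward from plot-2 reaches: plot-12, plot-17, plot-4, plot-9, plot-15, plot-5, plot-7.
Strictly between plot-6 and plot-2 are those in both lists: plot-4, plot-9, plot-15, plot-5, plot-7 — 5 elements.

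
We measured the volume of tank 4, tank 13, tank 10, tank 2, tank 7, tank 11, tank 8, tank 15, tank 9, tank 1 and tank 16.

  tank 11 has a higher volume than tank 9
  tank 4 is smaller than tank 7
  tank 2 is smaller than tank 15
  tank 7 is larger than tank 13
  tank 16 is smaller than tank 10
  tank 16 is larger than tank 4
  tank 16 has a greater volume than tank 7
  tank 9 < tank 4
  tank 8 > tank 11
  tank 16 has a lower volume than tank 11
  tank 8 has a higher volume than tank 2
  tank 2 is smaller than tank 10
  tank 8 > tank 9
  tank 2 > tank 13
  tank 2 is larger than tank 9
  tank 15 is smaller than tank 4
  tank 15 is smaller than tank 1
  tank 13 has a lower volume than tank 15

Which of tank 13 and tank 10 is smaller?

Chaining the given relations: tank 13 < tank 2 < tank 15 < tank 4 < tank 7 < tank 16 < tank 10.
So tank 13 < tank 10; tank 13 is the smaller of the two.

tank 13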